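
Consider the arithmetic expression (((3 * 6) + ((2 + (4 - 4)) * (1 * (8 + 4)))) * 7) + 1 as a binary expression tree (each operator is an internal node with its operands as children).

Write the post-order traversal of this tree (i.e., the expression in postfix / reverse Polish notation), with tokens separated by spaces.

Post-order on an expression tree gives postfix notation: for each operator, emit left operand, right operand, then the operator.

3 6 * 2 4 4 - + 1 8 4 + * * + 7 * 1 +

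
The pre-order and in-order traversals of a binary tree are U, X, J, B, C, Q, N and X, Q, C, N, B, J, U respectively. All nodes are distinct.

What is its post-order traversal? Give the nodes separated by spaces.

The first element of pre-order is the root; it splits in-order into left and right subtrees.
Root U: left subtree has 6 nodes {X, Q, C, N, B, J}, right has 0 { }.
  Root X: left subtree has 0 nodes { }, right has 5 {Q, C, N, B, J}.
    Root J: left subtree has 4 nodes {Q, C, N, B}, right has 0 { }.
      Root B: left subtree has 3 nodes {Q, C, N}, right has 0 { }.
        Root C: left subtree has 1 node {Q}, right has 1 {N}.

Q N C B J X U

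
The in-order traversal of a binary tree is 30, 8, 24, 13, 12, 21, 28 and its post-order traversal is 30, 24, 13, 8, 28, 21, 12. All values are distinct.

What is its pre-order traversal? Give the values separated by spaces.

The last element of post-order is the root; it splits in-order into left and right subtrees.
Root 12: left subtree has 4 nodes {30, 8, 24, 13}, right has 2 {21, 28}.
  Root 8: left subtree has 1 node {30}, right has 2 {24, 13}.
    Root 13: left subtree has 1 node {24}, right has 0 { }.
  Root 21: left subtree has 0 nodes { }, right has 1 {28}.

12 8 30 13 24 21 28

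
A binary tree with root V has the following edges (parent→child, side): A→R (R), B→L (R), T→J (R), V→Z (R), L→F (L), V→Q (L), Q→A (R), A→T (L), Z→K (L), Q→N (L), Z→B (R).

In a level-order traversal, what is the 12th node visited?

Level-order visits nodes level by level from the root, left to right within each level.
Level 0: V
Level 1: Q, Z
Level 2: N, A, K, B
Level 3: T, R, L
Level 4: J, F
Full level-order sequence: V, Q, Z, N, A, K, B, T, R, L, J, F.

F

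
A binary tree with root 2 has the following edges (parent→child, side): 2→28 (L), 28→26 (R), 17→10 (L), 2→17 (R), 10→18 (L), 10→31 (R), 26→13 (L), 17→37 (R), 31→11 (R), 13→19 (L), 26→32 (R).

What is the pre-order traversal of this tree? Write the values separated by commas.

Pre-order visits the node, then its left subtree, then its right subtree.
Visit 2.
At 2: go left to 28.
  Visit 28.
  At 28: no left child.
  At 28: go right to 26.
    Visit 26.
    At 26: go left to 13.
      Visit 13.
      At 13: go left to 19.
        19 is a leaf — visit 19.
      At 13: no right child.
    At 26: go right to 32.
      32 is a leaf — visit 32.
At 2: go right to 17.
  Visit 17.
  At 17: go left to 10.
    Visit 10.
    At 10: go left to 18.
      18 is a leaf — visit 18.
    At 10: go right to 31.
      Visit 31.
      At 31: no left child.
      At 31: go right to 11.
        11 is a leaf — visit 11.
  At 17: go right to 37.
    37 is a leaf — visit 37.

2, 28, 26, 13, 19, 32, 17, 10, 18, 31, 11, 37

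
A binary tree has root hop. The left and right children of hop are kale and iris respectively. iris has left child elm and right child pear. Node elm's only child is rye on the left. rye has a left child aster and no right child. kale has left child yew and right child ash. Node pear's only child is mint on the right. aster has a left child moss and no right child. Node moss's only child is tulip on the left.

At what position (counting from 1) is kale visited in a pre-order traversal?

Pre-order visits the node, then its left subtree, then its right subtree.
Visit hop.
At hop: go left to kale.
  Visit kale.
  At kale: go left to yew.
    yew is a leaf — visit yew.
  At kale: go right to ash.
    ash is a leaf — visit ash.
At hop: go right to iris.
  Visit iris.
  At iris: go left to elm.
    Visit elm.
    At elm: go left to rye.
      Visit rye.
      At rye: go left to aster.
        Visit aster.
        At aster: go left to moss.
          Visit moss.
          At moss: go left to tulip.
            tulip is a leaf — visit tulip.
          At moss: no right child.
        At aster: no right child.
      At rye: no right child.
    At elm: no right child.
  At iris: go right to pear.
    Visit pear.
    At pear: no left child.
    At pear: go right to mint.
      mint is a leaf — visit mint.
Full pre-order sequence: hop, kale, yew, ash, iris, elm, rye, aster, moss, tulip, pear, mint.

2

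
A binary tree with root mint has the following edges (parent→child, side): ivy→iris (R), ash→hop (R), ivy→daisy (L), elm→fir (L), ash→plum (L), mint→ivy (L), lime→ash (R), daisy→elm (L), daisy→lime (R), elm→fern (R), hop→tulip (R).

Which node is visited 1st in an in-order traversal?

In-order visits the left subtree, then the node, then the right subtree.
At mint: go left to ivy.
  At ivy: go left to daisy.
    At daisy: go left to elm.
      At elm: go left to fir.
        fir is a leaf — visit fir.
      Visit elm.
      At elm: go right to fern.
        fern is a leaf — visit fern.
    Visit daisy.
    At daisy: go right to lime.
      At lime: no left child.
      Visit lime.
      At lime: go right to ash.
        At ash: go left to plum.
          plum is a leaf — visit plum.
        Visit ash.
        At ash: go right to hop.
          At hop: no left child.
          Visit hop.
          At hop: go right to tulip.
            tulip is a leaf — visit tulip.
  Visit ivy.
  At ivy: go right to iris.
    iris is a leaf — visit iris.
Visit mint.
At mint: no right child.
Full in-order sequence: fir, elm, fern, daisy, lime, plum, ash, hop, tulip, ivy, iris, mint.

fir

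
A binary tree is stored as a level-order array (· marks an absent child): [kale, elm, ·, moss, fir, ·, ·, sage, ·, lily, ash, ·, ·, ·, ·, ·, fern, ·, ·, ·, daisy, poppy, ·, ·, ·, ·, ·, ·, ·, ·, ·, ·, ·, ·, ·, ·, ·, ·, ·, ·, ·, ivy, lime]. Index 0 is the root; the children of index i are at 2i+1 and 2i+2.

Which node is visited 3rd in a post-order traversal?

moss

Post-order visits the left subtree, then the right subtree, then the node.
At kale: go left to elm.
  At elm: go left to moss.
    At moss: go left to sage.
      At sage: no left child.
      At sage: go right to fern.
        fern is a leaf — visit fern.
      Visit sage.
    At moss: no right child.
    Visit moss.
  At elm: go right to fir.
    At fir: go left to lily.
      At lily: no left child.
      At lily: go right to daisy.
        At daisy: go left to ivy.
          ivy is a leaf — visit ivy.
        At daisy: go right to lime.
          lime is a leaf — visit lime.
        Visit daisy.
      Visit lily.
    At fir: go right to ash.
      At ash: go left to poppy.
        poppy is a leaf — visit poppy.
      At ash: no right child.
      Visit ash.
    Visit fir.
  Visit elm.
At kale: no right child.
Visit kale.
Full post-order sequence: fern, sage, moss, ivy, lime, daisy, lily, poppy, ash, fir, elm, kale.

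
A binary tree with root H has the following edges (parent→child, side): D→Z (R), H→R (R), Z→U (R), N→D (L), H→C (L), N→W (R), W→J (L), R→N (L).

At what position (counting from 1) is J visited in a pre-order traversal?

Pre-order visits the node, then its left subtree, then its right subtree.
Visit H.
At H: go left to C.
  C is a leaf — visit C.
At H: go right to R.
  Visit R.
  At R: go left to N.
    Visit N.
    At N: go left to D.
      Visit D.
      At D: no left child.
      At D: go right to Z.
        Visit Z.
        At Z: no left child.
        At Z: go right to U.
          U is a leaf — visit U.
    At N: go right to W.
      Visit W.
      At W: go left to J.
        J is a leaf — visit J.
      At W: no right child.
  At R: no right child.
Full pre-order sequence: H, C, R, N, D, Z, U, W, J.

9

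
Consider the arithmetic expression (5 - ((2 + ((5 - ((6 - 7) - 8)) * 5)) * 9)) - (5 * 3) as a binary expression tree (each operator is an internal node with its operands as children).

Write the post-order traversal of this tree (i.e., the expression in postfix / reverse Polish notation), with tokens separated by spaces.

Post-order on an expression tree gives postfix notation: for each operator, emit left operand, right operand, then the operator.

5 2 5 6 7 - 8 - - 5 * + 9 * - 5 3 * -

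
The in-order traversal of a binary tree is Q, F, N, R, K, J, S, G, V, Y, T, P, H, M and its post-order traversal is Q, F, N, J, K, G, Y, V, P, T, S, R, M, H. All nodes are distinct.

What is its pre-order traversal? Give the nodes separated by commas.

H, R, N, F, Q, S, K, J, T, V, G, Y, P, M

The last element of post-order is the root; it splits in-order into left and right subtrees.
Root H: left subtree has 12 nodes {Q, F, N, R, K, J, S, G, V, Y, T, P}, right has 1 {M}.
  Root R: left subtree has 3 nodes {Q, F, N}, right has 8 {K, J, S, G, V, Y, T, P}.
    Root N: left subtree has 2 nodes {Q, F}, right has 0 { }.
      Root F: left subtree has 1 node {Q}, right has 0 { }.
    Root S: left subtree has 2 nodes {K, J}, right has 5 {G, V, Y, T, P}.
      Root K: left subtree has 0 nodes { }, right has 1 {J}.
      Root T: left subtree has 3 nodes {G, V, Y}, right has 1 {P}.
        Root V: left subtree has 1 node {G}, right has 1 {Y}.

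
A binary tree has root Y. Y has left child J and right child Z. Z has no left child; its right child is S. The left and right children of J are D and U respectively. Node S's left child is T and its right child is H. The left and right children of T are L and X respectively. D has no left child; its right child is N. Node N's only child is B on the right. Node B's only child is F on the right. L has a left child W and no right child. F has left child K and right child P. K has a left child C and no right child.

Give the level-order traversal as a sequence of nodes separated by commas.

Level-order visits nodes level by level from the root, left to right within each level.
Level 0: Y
Level 1: J, Z
Level 2: D, U, S
Level 3: N, T, H
Level 4: B, L, X
Level 5: F, W
Level 6: K, P
Level 7: C

Y, J, Z, D, U, S, N, T, H, B, L, X, F, W, K, P, C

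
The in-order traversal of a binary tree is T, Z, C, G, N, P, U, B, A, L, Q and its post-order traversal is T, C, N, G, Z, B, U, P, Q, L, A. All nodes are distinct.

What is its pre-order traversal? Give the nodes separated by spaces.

A P Z T G C N U B L Q

The last element of post-order is the root; it splits in-order into left and right subtrees.
Root A: left subtree has 8 nodes {T, Z, C, G, N, P, U, B}, right has 2 {L, Q}.
  Root P: left subtree has 5 nodes {T, Z, C, G, N}, right has 2 {U, B}.
    Root Z: left subtree has 1 node {T}, right has 3 {C, G, N}.
      Root G: left subtree has 1 node {C}, right has 1 {N}.
    Root U: left subtree has 0 nodes { }, right has 1 {B}.
  Root L: left subtree has 0 nodes { }, right has 1 {Q}.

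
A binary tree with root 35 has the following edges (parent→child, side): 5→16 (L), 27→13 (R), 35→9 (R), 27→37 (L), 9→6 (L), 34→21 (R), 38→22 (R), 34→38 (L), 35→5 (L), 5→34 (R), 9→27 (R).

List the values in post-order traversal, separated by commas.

Post-order visits the left subtree, then the right subtree, then the node.
At 35: go left to 5.
  At 5: go left to 16.
    16 is a leaf — visit 16.
  At 5: go right to 34.
    At 34: go left to 38.
      At 38: no left child.
      At 38: go right to 22.
        22 is a leaf — visit 22.
      Visit 38.
    At 34: go right to 21.
      21 is a leaf — visit 21.
    Visit 34.
  Visit 5.
At 35: go right to 9.
  At 9: go left to 6.
    6 is a leaf — visit 6.
  At 9: go right to 27.
    At 27: go left to 37.
      37 is a leaf — visit 37.
    At 27: go right to 13.
      13 is a leaf — visit 13.
    Visit 27.
  Visit 9.
Visit 35.

16, 22, 38, 21, 34, 5, 6, 37, 13, 27, 9, 35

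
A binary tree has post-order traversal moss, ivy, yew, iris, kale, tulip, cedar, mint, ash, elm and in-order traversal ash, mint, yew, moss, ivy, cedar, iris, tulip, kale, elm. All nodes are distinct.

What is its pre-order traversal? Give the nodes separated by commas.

elm, ash, mint, cedar, yew, ivy, moss, tulip, iris, kale

The last element of post-order is the root; it splits in-order into left and right subtrees.
Root elm: left subtree has 9 nodes {ash, mint, yew, moss, ivy, cedar, iris, tulip, kale}, right has 0 { }.
  Root ash: left subtree has 0 nodes { }, right has 8 {mint, yew, moss, ivy, cedar, iris, tulip, kale}.
    Root mint: left subtree has 0 nodes { }, right has 7 {yew, moss, ivy, cedar, iris, tulip, kale}.
      Root cedar: left subtree has 3 nodes {yew, moss, ivy}, right has 3 {iris, tulip, kale}.
        Root yew: left subtree has 0 nodes { }, right has 2 {moss, ivy}.
          Root ivy: left subtree has 1 node {moss}, right has 0 { }.
        Root tulip: left subtree has 1 node {iris}, right has 1 {kale}.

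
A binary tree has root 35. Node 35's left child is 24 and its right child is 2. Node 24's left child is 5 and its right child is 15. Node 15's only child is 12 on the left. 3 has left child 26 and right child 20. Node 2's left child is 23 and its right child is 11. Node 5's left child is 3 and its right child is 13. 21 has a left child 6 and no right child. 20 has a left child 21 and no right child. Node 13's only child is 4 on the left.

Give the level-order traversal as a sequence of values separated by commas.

35, 24, 2, 5, 15, 23, 11, 3, 13, 12, 26, 20, 4, 21, 6

Level-order visits nodes level by level from the root, left to right within each level.
Level 0: 35
Level 1: 24, 2
Level 2: 5, 15, 23, 11
Level 3: 3, 13, 12
Level 4: 26, 20, 4
Level 5: 21
Level 6: 6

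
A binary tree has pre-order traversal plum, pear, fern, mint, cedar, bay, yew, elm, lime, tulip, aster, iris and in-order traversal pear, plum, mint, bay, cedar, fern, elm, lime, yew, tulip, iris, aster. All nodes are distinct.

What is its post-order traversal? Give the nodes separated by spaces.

pear bay cedar mint lime elm iris aster tulip yew fern plum

The first element of pre-order is the root; it splits in-order into left and right subtrees.
Root plum: left subtree has 1 node {pear}, right has 10 {mint, bay, cedar, fern, elm, lime, yew, tulip, iris, aster}.
  Root fern: left subtree has 3 nodes {mint, bay, cedar}, right has 6 {elm, lime, yew, tulip, iris, aster}.
    Root mint: left subtree has 0 nodes { }, right has 2 {bay, cedar}.
      Root cedar: left subtree has 1 node {bay}, right has 0 { }.
    Root yew: left subtree has 2 nodes {elm, lime}, right has 3 {tulip, iris, aster}.
      Root elm: left subtree has 0 nodes { }, right has 1 {lime}.
      Root tulip: left subtree has 0 nodes { }, right has 2 {iris, aster}.
        Root aster: left subtree has 1 node {iris}, right has 0 { }.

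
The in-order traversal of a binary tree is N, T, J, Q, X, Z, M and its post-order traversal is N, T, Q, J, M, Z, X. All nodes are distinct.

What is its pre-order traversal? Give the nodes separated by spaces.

X J T N Q Z M

The last element of post-order is the root; it splits in-order into left and right subtrees.
Root X: left subtree has 4 nodes {N, T, J, Q}, right has 2 {Z, M}.
  Root J: left subtree has 2 nodes {N, T}, right has 1 {Q}.
    Root T: left subtree has 1 node {N}, right has 0 { }.
  Root Z: left subtree has 0 nodes { }, right has 1 {M}.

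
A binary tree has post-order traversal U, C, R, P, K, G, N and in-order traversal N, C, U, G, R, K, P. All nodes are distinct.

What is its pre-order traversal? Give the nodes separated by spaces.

The last element of post-order is the root; it splits in-order into left and right subtrees.
Root N: left subtree has 0 nodes { }, right has 6 {C, U, G, R, K, P}.
  Root G: left subtree has 2 nodes {C, U}, right has 3 {R, K, P}.
    Root C: left subtree has 0 nodes { }, right has 1 {U}.
    Root K: left subtree has 1 node {R}, right has 1 {P}.

N G C U K R P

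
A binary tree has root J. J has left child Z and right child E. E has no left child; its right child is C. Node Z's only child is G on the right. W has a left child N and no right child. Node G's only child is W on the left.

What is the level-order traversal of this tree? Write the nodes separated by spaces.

Level-order visits nodes level by level from the root, left to right within each level.
Level 0: J
Level 1: Z, E
Level 2: G, C
Level 3: W
Level 4: N

J Z E G C W N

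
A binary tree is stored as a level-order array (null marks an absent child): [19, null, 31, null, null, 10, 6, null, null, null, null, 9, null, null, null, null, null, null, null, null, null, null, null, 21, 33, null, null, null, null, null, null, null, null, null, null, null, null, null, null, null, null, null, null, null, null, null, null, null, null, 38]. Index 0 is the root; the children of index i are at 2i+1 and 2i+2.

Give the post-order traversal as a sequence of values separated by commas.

Post-order visits the left subtree, then the right subtree, then the node.
At 19: no left child.
At 19: go right to 31.
  At 31: go left to 10.
    At 10: go left to 9.
      At 9: go left to 21.
        21 is a leaf — visit 21.
      At 9: go right to 33.
        At 33: go left to 38.
          38 is a leaf — visit 38.
        At 33: no right child.
        Visit 33.
      Visit 9.
    At 10: no right child.
    Visit 10.
  At 31: go right to 6.
    6 is a leaf — visit 6.
  Visit 31.
Visit 19.

21, 38, 33, 9, 10, 6, 31, 19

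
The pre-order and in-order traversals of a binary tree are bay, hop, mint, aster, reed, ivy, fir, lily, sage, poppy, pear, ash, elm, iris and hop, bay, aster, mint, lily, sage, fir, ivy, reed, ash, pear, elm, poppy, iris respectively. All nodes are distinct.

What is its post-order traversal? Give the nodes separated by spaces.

hop aster sage lily fir ivy ash elm pear iris poppy reed mint bay

The first element of pre-order is the root; it splits in-order into left and right subtrees.
Root bay: left subtree has 1 node {hop}, right has 12 {aster, mint, lily, sage, fir, ivy, reed, ash, pear, elm, poppy, iris}.
  Root mint: left subtree has 1 node {aster}, right has 10 {lily, sage, fir, ivy, reed, ash, pear, elm, poppy, iris}.
    Root reed: left subtree has 4 nodes {lily, sage, fir, ivy}, right has 5 {ash, pear, elm, poppy, iris}.
      Root ivy: left subtree has 3 nodes {lily, sage, fir}, right has 0 { }.
        Root fir: left subtree has 2 nodes {lily, sage}, right has 0 { }.
          Root lily: left subtree has 0 nodes { }, right has 1 {sage}.
      Root poppy: left subtree has 3 nodes {ash, pear, elm}, right has 1 {iris}.
        Root pear: left subtree has 1 node {ash}, right has 1 {elm}.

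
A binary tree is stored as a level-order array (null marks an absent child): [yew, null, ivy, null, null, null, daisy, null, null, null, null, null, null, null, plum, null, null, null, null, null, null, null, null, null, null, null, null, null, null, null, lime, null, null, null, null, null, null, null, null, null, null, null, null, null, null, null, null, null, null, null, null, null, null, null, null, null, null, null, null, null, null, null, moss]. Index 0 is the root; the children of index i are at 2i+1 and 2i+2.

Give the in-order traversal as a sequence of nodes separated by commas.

In-order visits the left subtree, then the node, then the right subtree.
At yew: no left child.
Visit yew.
At yew: go right to ivy.
  At ivy: no left child.
  Visit ivy.
  At ivy: go right to daisy.
    At daisy: no left child.
    Visit daisy.
    At daisy: go right to plum.
      At plum: no left child.
      Visit plum.
      At plum: go right to lime.
        At lime: no left child.
        Visit lime.
        At lime: go right to moss.
          moss is a leaf — visit moss.

yew, ivy, daisy, plum, lime, moss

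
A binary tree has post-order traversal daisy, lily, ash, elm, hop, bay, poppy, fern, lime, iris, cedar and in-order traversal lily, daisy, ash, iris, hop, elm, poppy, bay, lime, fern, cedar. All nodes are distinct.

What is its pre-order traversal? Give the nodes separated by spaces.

The last element of post-order is the root; it splits in-order into left and right subtrees.
Root cedar: left subtree has 10 nodes {lily, daisy, ash, iris, hop, elm, poppy, bay, lime, fern}, right has 0 { }.
  Root iris: left subtree has 3 nodes {lily, daisy, ash}, right has 6 {hop, elm, poppy, bay, lime, fern}.
    Root ash: left subtree has 2 nodes {lily, daisy}, right has 0 { }.
      Root lily: left subtree has 0 nodes { }, right has 1 {daisy}.
    Root lime: left subtree has 4 nodes {hop, elm, poppy, bay}, right has 1 {fern}.
      Root poppy: left subtree has 2 nodes {hop, elm}, right has 1 {bay}.
        Root hop: left subtree has 0 nodes { }, right has 1 {elm}.

cedar iris ash lily daisy lime poppy hop elm bay fern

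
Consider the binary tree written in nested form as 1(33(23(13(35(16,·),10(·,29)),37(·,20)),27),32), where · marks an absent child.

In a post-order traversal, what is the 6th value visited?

Post-order visits the left subtree, then the right subtree, then the node.
At 1: go left to 33.
  At 33: go left to 23.
    At 23: go left to 13.
      At 13: go left to 35.
        At 35: go left to 16.
          16 is a leaf — visit 16.
        At 35: no right child.
        Visit 35.
      At 13: go right to 10.
        At 10: no left child.
        At 10: go right to 29.
          29 is a leaf — visit 29.
        Visit 10.
      Visit 13.
    At 23: go right to 37.
      At 37: no left child.
      At 37: go right to 20.
        20 is a leaf — visit 20.
      Visit 37.
    Visit 23.
  At 33: go right to 27.
    27 is a leaf — visit 27.
  Visit 33.
At 1: go right to 32.
  32 is a leaf — visit 32.
Visit 1.
Full post-order sequence: 16, 35, 29, 10, 13, 20, 37, 23, 27, 33, 32, 1.

20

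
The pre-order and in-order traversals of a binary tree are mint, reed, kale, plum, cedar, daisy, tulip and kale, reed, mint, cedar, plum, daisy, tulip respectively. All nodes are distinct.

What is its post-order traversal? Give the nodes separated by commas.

kale, reed, cedar, tulip, daisy, plum, mint

The first element of pre-order is the root; it splits in-order into left and right subtrees.
Root mint: left subtree has 2 nodes {kale, reed}, right has 4 {cedar, plum, daisy, tulip}.
  Root reed: left subtree has 1 node {kale}, right has 0 { }.
  Root plum: left subtree has 1 node {cedar}, right has 2 {daisy, tulip}.
    Root daisy: left subtree has 0 nodes { }, right has 1 {tulip}.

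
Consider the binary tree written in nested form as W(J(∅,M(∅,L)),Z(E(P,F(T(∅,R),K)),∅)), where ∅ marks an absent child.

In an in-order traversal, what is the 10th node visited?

K

In-order visits the left subtree, then the node, then the right subtree.
At W: go left to J.
  At J: no left child.
  Visit J.
  At J: go right to M.
    At M: no left child.
    Visit M.
    At M: go right to L.
      L is a leaf — visit L.
Visit W.
At W: go right to Z.
  At Z: go left to E.
    At E: go left to P.
      P is a leaf — visit P.
    Visit E.
    At E: go right to F.
      At F: go left to T.
        At T: no left child.
        Visit T.
        At T: go right to R.
          R is a leaf — visit R.
      Visit F.
      At F: go right to K.
        K is a leaf — visit K.
  Visit Z.
  At Z: no right child.
Full in-order sequence: J, M, L, W, P, E, T, R, F, K, Z.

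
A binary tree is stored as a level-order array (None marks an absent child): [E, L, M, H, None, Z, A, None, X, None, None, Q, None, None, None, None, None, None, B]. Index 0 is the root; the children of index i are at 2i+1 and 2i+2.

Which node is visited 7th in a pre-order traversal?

Pre-order visits the node, then its left subtree, then its right subtree.
Visit E.
At E: go left to L.
  Visit L.
  At L: go left to H.
    Visit H.
    At H: no left child.
    At H: go right to X.
      Visit X.
      At X: no left child.
      At X: go right to B.
        B is a leaf — visit B.
  At L: no right child.
At E: go right to M.
  Visit M.
  At M: go left to Z.
    Visit Z.
    At Z: go left to Q.
      Q is a leaf — visit Q.
    At Z: no right child.
  At M: go right to A.
    A is a leaf — visit A.
Full pre-order sequence: E, L, H, X, B, M, Z, Q, A.

Z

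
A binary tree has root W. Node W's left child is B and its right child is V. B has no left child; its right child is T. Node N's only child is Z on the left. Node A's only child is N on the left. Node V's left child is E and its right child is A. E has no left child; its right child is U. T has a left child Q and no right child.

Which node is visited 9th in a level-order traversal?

N

Level-order visits nodes level by level from the root, left to right within each level.
Level 0: W
Level 1: B, V
Level 2: T, E, A
Level 3: Q, U, N
Level 4: Z
Full level-order sequence: W, B, V, T, E, A, Q, U, N, Z.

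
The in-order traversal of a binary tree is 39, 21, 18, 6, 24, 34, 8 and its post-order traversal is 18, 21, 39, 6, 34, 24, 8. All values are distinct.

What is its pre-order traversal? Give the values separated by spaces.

The last element of post-order is the root; it splits in-order into left and right subtrees.
Root 8: left subtree has 6 nodes {39, 21, 18, 6, 24, 34}, right has 0 { }.
  Root 24: left subtree has 4 nodes {39, 21, 18, 6}, right has 1 {34}.
    Root 6: left subtree has 3 nodes {39, 21, 18}, right has 0 { }.
      Root 39: left subtree has 0 nodes { }, right has 2 {21, 18}.
        Root 21: left subtree has 0 nodes { }, right has 1 {18}.

8 24 6 39 21 18 34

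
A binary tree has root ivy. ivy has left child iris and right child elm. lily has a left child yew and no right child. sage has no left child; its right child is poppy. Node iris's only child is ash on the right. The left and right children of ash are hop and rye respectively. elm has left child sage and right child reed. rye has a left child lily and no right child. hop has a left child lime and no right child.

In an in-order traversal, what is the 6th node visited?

In-order visits the left subtree, then the node, then the right subtree.
At ivy: go left to iris.
  At iris: no left child.
  Visit iris.
  At iris: go right to ash.
    At ash: go left to hop.
      At hop: go left to lime.
        lime is a leaf — visit lime.
      Visit hop.
      At hop: no right child.
    Visit ash.
    At ash: go right to rye.
      At rye: go left to lily.
        At lily: go left to yew.
          yew is a leaf — visit yew.
        Visit lily.
        At lily: no right child.
      Visit rye.
      At rye: no right child.
Visit ivy.
At ivy: go right to elm.
  At elm: go left to sage.
    At sage: no left child.
    Visit sage.
    At sage: go right to poppy.
      poppy is a leaf — visit poppy.
  Visit elm.
  At elm: go right to reed.
    reed is a leaf — visit reed.
Full in-order sequence: iris, lime, hop, ash, yew, lily, rye, ivy, sage, poppy, elm, reed.

lily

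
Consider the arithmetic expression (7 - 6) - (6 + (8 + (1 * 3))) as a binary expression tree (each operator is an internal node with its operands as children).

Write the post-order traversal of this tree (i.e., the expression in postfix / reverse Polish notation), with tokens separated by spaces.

Post-order on an expression tree gives postfix notation: for each operator, emit left operand, right operand, then the operator.

7 6 - 6 8 1 3 * + + -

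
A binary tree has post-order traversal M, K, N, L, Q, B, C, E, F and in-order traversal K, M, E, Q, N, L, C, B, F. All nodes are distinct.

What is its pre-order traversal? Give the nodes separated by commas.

The last element of post-order is the root; it splits in-order into left and right subtrees.
Root F: left subtree has 8 nodes {K, M, E, Q, N, L, C, B}, right has 0 { }.
  Root E: left subtree has 2 nodes {K, M}, right has 5 {Q, N, L, C, B}.
    Root K: left subtree has 0 nodes { }, right has 1 {M}.
    Root C: left subtree has 3 nodes {Q, N, L}, right has 1 {B}.
      Root Q: left subtree has 0 nodes { }, right has 2 {N, L}.
        Root L: left subtree has 1 node {N}, right has 0 { }.

F, E, K, M, C, Q, L, N, B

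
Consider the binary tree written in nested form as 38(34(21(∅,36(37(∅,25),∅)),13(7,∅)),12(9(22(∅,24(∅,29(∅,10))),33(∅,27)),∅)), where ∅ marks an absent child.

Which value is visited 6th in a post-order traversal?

Post-order visits the left subtree, then the right subtree, then the node.
At 38: go left to 34.
  At 34: go left to 21.
    At 21: no left child.
    At 21: go right to 36.
      At 36: go left to 37.
        At 37: no left child.
        At 37: go right to 25.
          25 is a leaf — visit 25.
        Visit 37.
      At 36: no right child.
      Visit 36.
    Visit 21.
  At 34: go right to 13.
    At 13: go left to 7.
      7 is a leaf — visit 7.
    At 13: no right child.
    Visit 13.
  Visit 34.
At 38: go right to 12.
  At 12: go left to 9.
    At 9: go left to 22.
      At 22: no left child.
      At 22: go right to 24.
        At 24: no left child.
        At 24: go right to 29.
          At 29: no left child.
          At 29: go right to 10.
            10 is a leaf — visit 10.
          Visit 29.
        Visit 24.
      Visit 22.
    At 9: go right to 33.
      At 33: no left child.
      At 33: go right to 27.
        27 is a leaf — visit 27.
      Visit 33.
    Visit 9.
  At 12: no right child.
  Visit 12.
Visit 38.
Full post-order sequence: 25, 37, 36, 21, 7, 13, 34, 10, 29, 24, 22, 27, 33, 9, 12, 38.

13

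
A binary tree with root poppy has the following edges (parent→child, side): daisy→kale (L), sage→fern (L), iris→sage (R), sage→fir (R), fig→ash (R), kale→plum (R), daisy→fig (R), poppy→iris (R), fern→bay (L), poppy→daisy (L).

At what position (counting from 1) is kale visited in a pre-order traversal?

3

Pre-order visits the node, then its left subtree, then its right subtree.
Visit poppy.
At poppy: go left to daisy.
  Visit daisy.
  At daisy: go left to kale.
    Visit kale.
    At kale: no left child.
    At kale: go right to plum.
      plum is a leaf — visit plum.
  At daisy: go right to fig.
    Visit fig.
    At fig: no left child.
    At fig: go right to ash.
      ash is a leaf — visit ash.
At poppy: go right to iris.
  Visit iris.
  At iris: no left child.
  At iris: go right to sage.
    Visit sage.
    At sage: go left to fern.
      Visit fern.
      At fern: go left to bay.
        bay is a leaf — visit bay.
      At fern: no right child.
    At sage: go right to fir.
      fir is a leaf — visit fir.
Full pre-order sequence: poppy, daisy, kale, plum, fig, ash, iris, sage, fern, bay, fir.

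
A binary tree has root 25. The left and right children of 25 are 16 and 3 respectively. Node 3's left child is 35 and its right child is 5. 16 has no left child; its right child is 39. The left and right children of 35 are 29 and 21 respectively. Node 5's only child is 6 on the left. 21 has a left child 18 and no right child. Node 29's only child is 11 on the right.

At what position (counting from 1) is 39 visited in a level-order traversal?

4

Level-order visits nodes level by level from the root, left to right within each level.
Level 0: 25
Level 1: 16, 3
Level 2: 39, 35, 5
Level 3: 29, 21, 6
Level 4: 11, 18
Full level-order sequence: 25, 16, 3, 39, 35, 5, 29, 21, 6, 11, 18.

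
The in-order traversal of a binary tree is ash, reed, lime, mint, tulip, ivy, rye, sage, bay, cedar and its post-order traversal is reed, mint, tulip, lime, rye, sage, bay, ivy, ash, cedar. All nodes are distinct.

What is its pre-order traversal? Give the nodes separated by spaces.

The last element of post-order is the root; it splits in-order into left and right subtrees.
Root cedar: left subtree has 9 nodes {ash, reed, lime, mint, tulip, ivy, rye, sage, bay}, right has 0 { }.
  Root ash: left subtree has 0 nodes { }, right has 8 {reed, lime, mint, tulip, ivy, rye, sage, bay}.
    Root ivy: left subtree has 4 nodes {reed, lime, mint, tulip}, right has 3 {rye, sage, bay}.
      Root lime: left subtree has 1 node {reed}, right has 2 {mint, tulip}.
        Root tulip: left subtree has 1 node {mint}, right has 0 { }.
      Root bay: left subtree has 2 nodes {rye, sage}, right has 0 { }.
        Root sage: left subtree has 1 node {rye}, right has 0 { }.

cedar ash ivy lime reed tulip mint bay sage rye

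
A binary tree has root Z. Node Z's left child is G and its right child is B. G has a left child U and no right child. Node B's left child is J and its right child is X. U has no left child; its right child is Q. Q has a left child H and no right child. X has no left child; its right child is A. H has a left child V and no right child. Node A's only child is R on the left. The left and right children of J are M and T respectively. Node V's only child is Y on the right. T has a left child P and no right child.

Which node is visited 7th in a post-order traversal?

Post-order visits the left subtree, then the right subtree, then the node.
At Z: go left to G.
  At G: go left to U.
    At U: no left child.
    At U: go right to Q.
      At Q: go left to H.
        At H: go left to V.
          At V: no left child.
          At V: go right to Y.
            Y is a leaf — visit Y.
          Visit V.
        At H: no right child.
        Visit H.
      At Q: no right child.
      Visit Q.
    Visit U.
  At G: no right child.
  Visit G.
At Z: go right to B.
  At B: go left to J.
    At J: go left to M.
      M is a leaf — visit M.
    At J: go right to T.
      At T: go left to P.
        P is a leaf — visit P.
      At T: no right child.
      Visit T.
    Visit J.
  At B: go right to X.
    At X: no left child.
    At X: go right to A.
      At A: go left to R.
        R is a leaf — visit R.
      At A: no right child.
      Visit A.
    Visit X.
  Visit B.
Visit Z.
Full post-order sequence: Y, V, H, Q, U, G, M, P, T, J, R, A, X, B, Z.

M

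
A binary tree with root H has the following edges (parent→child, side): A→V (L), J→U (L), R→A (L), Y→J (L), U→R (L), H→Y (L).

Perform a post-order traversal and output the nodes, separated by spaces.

Post-order visits the left subtree, then the right subtree, then the node.
At H: go left to Y.
  At Y: go left to J.
    At J: go left to U.
      At U: go left to R.
        At R: go left to A.
          At A: go left to V.
            V is a leaf — visit V.
          At A: no right child.
          Visit A.
        At R: no right child.
        Visit R.
      At U: no right child.
      Visit U.
    At J: no right child.
    Visit J.
  At Y: no right child.
  Visit Y.
At H: no right child.
Visit H.

V A R U J Y H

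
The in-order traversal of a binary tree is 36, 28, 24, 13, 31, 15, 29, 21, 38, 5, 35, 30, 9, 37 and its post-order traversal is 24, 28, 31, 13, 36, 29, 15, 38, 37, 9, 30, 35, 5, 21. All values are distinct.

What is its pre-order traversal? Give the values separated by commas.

21, 15, 36, 13, 28, 24, 31, 29, 5, 38, 35, 30, 9, 37

The last element of post-order is the root; it splits in-order into left and right subtrees.
Root 21: left subtree has 7 nodes {36, 28, 24, 13, 31, 15, 29}, right has 6 {38, 5, 35, 30, 9, 37}.
  Root 15: left subtree has 5 nodes {36, 28, 24, 13, 31}, right has 1 {29}.
    Root 36: left subtree has 0 nodes { }, right has 4 {28, 24, 13, 31}.
      Root 13: left subtree has 2 nodes {28, 24}, right has 1 {31}.
        Root 28: left subtree has 0 nodes { }, right has 1 {24}.
  Root 5: left subtree has 1 node {38}, right has 4 {35, 30, 9, 37}.
    Root 35: left subtree has 0 nodes { }, right has 3 {30, 9, 37}.
      Root 30: left subtree has 0 nodes { }, right has 2 {9, 37}.
        Root 9: left subtree has 0 nodes { }, right has 1 {37}.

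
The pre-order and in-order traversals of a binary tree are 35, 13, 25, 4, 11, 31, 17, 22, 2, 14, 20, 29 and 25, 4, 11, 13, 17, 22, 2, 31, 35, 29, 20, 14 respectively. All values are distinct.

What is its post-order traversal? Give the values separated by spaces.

11 4 25 2 22 17 31 13 29 20 14 35

The first element of pre-order is the root; it splits in-order into left and right subtrees.
Root 35: left subtree has 8 nodes {25, 4, 11, 13, 17, 22, 2, 31}, right has 3 {29, 20, 14}.
  Root 13: left subtree has 3 nodes {25, 4, 11}, right has 4 {17, 22, 2, 31}.
    Root 25: left subtree has 0 nodes { }, right has 2 {4, 11}.
      Root 4: left subtree has 0 nodes { }, right has 1 {11}.
    Root 31: left subtree has 3 nodes {17, 22, 2}, right has 0 { }.
      Root 17: left subtree has 0 nodes { }, right has 2 {22, 2}.
        Root 22: left subtree has 0 nodes { }, right has 1 {2}.
  Root 14: left subtree has 2 nodes {29, 20}, right has 0 { }.
    Root 20: left subtree has 1 node {29}, right has 0 { }.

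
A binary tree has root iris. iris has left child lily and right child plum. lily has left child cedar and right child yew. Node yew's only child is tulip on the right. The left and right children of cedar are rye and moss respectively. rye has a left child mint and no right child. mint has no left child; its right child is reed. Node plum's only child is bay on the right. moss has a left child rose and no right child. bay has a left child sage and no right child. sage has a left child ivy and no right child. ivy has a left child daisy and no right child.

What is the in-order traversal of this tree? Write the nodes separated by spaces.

mint reed rye cedar rose moss lily yew tulip iris plum daisy ivy sage bay

In-order visits the left subtree, then the node, then the right subtree.
At iris: go left to lily.
  At lily: go left to cedar.
    At cedar: go left to rye.
      At rye: go left to mint.
        At mint: no left child.
        Visit mint.
        At mint: go right to reed.
          reed is a leaf — visit reed.
      Visit rye.
      At rye: no right child.
    Visit cedar.
    At cedar: go right to moss.
      At moss: go left to rose.
        rose is a leaf — visit rose.
      Visit moss.
      At moss: no right child.
  Visit lily.
  At lily: go right to yew.
    At yew: no left child.
    Visit yew.
    At yew: go right to tulip.
      tulip is a leaf — visit tulip.
Visit iris.
At iris: go right to plum.
  At plum: no left child.
  Visit plum.
  At plum: go right to bay.
    At bay: go left to sage.
      At sage: go left to ivy.
        At ivy: go left to daisy.
          daisy is a leaf — visit daisy.
        Visit ivy.
        At ivy: no right child.
      Visit sage.
      At sage: no right child.
    Visit bay.
    At bay: no right child.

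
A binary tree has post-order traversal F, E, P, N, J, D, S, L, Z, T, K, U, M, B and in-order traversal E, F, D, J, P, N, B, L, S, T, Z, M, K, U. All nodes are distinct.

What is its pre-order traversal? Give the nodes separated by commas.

B, D, E, F, J, N, P, M, T, L, S, Z, U, K

The last element of post-order is the root; it splits in-order into left and right subtrees.
Root B: left subtree has 6 nodes {E, F, D, J, P, N}, right has 7 {L, S, T, Z, M, K, U}.
  Root D: left subtree has 2 nodes {E, F}, right has 3 {J, P, N}.
    Root E: left subtree has 0 nodes { }, right has 1 {F}.
    Root J: left subtree has 0 nodes { }, right has 2 {P, N}.
      Root N: left subtree has 1 node {P}, right has 0 { }.
  Root M: left subtree has 4 nodes {L, S, T, Z}, right has 2 {K, U}.
    Root T: left subtree has 2 nodes {L, S}, right has 1 {Z}.
      Root L: left subtree has 0 nodes { }, right has 1 {S}.
    Root U: left subtree has 1 node {K}, right has 0 { }.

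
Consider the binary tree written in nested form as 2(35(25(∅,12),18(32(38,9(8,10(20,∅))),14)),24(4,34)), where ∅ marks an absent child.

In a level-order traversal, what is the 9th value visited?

32

Level-order visits nodes level by level from the root, left to right within each level.
Level 0: 2
Level 1: 35, 24
Level 2: 25, 18, 4, 34
Level 3: 12, 32, 14
Level 4: 38, 9
Level 5: 8, 10
Level 6: 20
Full level-order sequence: 2, 35, 24, 25, 18, 4, 34, 12, 32, 14, 38, 9, 8, 10, 20.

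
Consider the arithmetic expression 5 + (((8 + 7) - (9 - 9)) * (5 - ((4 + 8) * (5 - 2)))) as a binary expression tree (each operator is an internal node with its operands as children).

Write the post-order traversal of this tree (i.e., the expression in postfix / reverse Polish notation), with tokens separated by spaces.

5 8 7 + 9 9 - - 5 4 8 + 5 2 - * - * +

Post-order on an expression tree gives postfix notation: for each operator, emit left operand, right operand, then the operator.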